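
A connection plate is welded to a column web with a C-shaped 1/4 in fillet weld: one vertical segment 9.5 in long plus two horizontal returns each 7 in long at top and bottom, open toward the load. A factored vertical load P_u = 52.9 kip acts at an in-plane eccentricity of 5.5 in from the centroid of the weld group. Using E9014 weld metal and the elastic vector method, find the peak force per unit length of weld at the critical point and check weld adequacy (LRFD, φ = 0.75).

E90XX → F_EXX = 90 ksi.
Total weld length L_w = 23.5 in. Treat welds as unit-width lines.
Centroid: x̄ = 2×7×3.5 / 23.5 = 2.085 in from the vertical weld.
Polar moment about centroid: J = I_x + I_y = [9.5³/12 + 2×7×4.75²] + [9.5×2.085² + 2(7³/12 + 7×1.415²)] = 513.8 in³.
Direct shear f_v = P/L_w = 52.9 / 23.5 = 2.251 kip/in (vertical).
Torsion M = P·e = 52.9 × 5.5 = 290.95 kip·in.
Critical point at (x, y) = (4.915, 4.75) from centroid. f_tx = M·y/J = 2.69 kip/in; f_ty = M·x/J = 2.783 kip/in.
Resultant f_max = √[f_tx² + (f_v + f_ty)²] = √[2.69² + (2.251 + 2.783)²] = 5.708 kip/in.
Capacity per unit length: φr_n = 0.75 × 0.6 × 90 × (0.707 × 0.25) = 7.158 kip/in.
5.708 ≤ 7.158 → adequate.

f_max ≈ 5.71 kip/in; adequate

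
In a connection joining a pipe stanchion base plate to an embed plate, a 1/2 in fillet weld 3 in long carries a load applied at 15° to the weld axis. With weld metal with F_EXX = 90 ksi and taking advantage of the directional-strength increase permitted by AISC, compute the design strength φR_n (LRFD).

φR_n ≈ 45.8 kip

t_e = 0.707 × 0.5 = 0.3535 in; A_we = 0.3535 × 3 = 1.06 in².
Directional factor: 1.0 + 0.5 sin^1.5(15°) = 1.066.
F_nw = 0.6 × 90 × 1.066 = 57.56 ksi.
φR_n = 0.75 × 57.56 × 1.06 = 45.78 kip.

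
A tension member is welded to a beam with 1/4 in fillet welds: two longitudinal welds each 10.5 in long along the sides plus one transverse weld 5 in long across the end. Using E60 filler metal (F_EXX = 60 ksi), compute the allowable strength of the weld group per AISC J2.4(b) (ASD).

t_e = 0.707 × 0.25 = 0.1767 in.
R_nwl = 0.6 × 60 × 0.1767 × 21 = 133.6 kip (longitudinal, 2 welds).
R_nwt = 0.6 × 60 × 0.1767 × 5 = 31.81 kip (transverse, base value).
(i) R_nwl + R_nwt = 165.4 kip; (ii) 0.85 R_nwl + 1.5 R_nwt = 161.3 kip.
R_n = max = 165.4 kip [governs: (i)]; R_n/Ω = 82.72 kip.

R_n/Ω ≈ 82.7 kip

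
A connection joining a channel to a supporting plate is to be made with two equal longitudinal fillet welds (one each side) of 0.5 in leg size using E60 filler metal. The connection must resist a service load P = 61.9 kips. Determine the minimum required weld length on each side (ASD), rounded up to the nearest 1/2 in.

L = 5 in on each side

E60XX → F_EXX = 60 ksi.
Throat t_e = 0.707 × 0.5 = 0.3535 in.
r_n/Ω = (0.6 × 60 × 0.3535) / 2.0 = 6.363 kip/in.
L_req = P / (r_n/Ω) = 61.9 / 6.363 = 9.728 in total.
Per side: 9.728 / 2 = 4.864 in.
Round up → use L = 5 in on each side.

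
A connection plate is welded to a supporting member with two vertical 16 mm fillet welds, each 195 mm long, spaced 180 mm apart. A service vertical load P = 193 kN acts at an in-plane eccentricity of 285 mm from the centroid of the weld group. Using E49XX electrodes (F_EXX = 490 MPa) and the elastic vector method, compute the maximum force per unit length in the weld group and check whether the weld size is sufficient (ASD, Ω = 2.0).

f_max ≈ 2030 N/mm; NOT adequate

Total weld length L_w = 390 mm. Treat welds as unit-width lines.
Polar moment about centroid: J = 2[d³/12 + d(b/2)²] = 2[195³/12 + 195×90²] = 4395000 mm³.
Direct shear f_v = P/L_w = 193×10³ / 390 = 494.9 N/mm (vertical).
Torsion M = P·e = 193×10³ × 285 = 55005000 N·mm.
Critical point at (x, y) = (90, 97.5) from centroid. f_tx = M·y/J = 1220 N/mm; f_ty = M·x/J = 1126 N/mm.
Resultant f_max = √[f_tx² + (f_v + f_ty)²] = √[1220² + (494.9 + 1126)²] = 2029 N/mm.
Capacity per unit length: r_n/Ω = (1/2.0) × 0.6 × 490 × (0.707 × 16) = 1663 N/mm.
2029 > 1663 → NOT adequate.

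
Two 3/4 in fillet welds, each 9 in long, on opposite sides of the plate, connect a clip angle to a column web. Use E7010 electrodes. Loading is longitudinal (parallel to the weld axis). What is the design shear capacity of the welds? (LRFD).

E70XX → F_EXX = 70 ksi.
Effective throat t_e = 0.707 × 0.75 = 0.5302 in.
Total length L = 18 in; A_we = 0.5302 × 18 = 9.544 in².
F_nw = 0.6 F_EXX = 0.6 × 70 = 42 ksi.
φR_n = 0.75 × 42 × 9.544 = 300.7 kip.

φR_n ≈ 301 kip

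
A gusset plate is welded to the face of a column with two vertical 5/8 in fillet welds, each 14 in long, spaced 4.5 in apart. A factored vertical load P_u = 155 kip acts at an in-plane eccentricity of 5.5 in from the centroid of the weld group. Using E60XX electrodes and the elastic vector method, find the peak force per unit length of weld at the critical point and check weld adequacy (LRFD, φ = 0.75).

f_max ≈ 13.3 kip/in; NOT adequate

E60XX → F_EXX = 60 ksi.
Total weld length L_w = 28 in. Treat welds as unit-width lines.
Polar moment about centroid: J = 2[d³/12 + d(b/2)²] = 2[14³/12 + 14×2.25²] = 599.1 in³.
Direct shear f_v = P/L_w = 155 / 28 = 5.536 kip/in (vertical).
Torsion M = P·e = 155 × 5.5 = 852.5 kip·in.
Critical point at (x, y) = (2.25, 7) from centroid. f_tx = M·y/J = 9.961 kip/in; f_ty = M·x/J = 3.202 kip/in.
Resultant f_max = √[f_tx² + (f_v + f_ty)²] = √[9.961² + (5.536 + 3.202)²] = 13.25 kip/in.
Capacity per unit length: φr_n = 0.75 × 0.6 × 60 × (0.707 × 0.625) = 11.93 kip/in.
13.25 > 11.93 → NOT adequate.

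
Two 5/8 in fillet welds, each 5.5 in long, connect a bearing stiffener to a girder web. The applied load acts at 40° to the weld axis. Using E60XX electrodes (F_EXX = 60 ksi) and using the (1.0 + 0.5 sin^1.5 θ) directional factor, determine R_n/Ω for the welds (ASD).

R_n/Ω ≈ 110 kips

t_e = 0.707 × 0.625 = 0.4419 in; A_we = 0.4419 × 11 = 4.861 in².
Directional factor: 1.0 + 0.5 sin^1.5(40°) = 1.258.
F_nw = 0.6 × 60 × 1.258 = 45.28 ksi.
R_n/Ω = (45.28 × 4.861) / 2.0 = 110 kips.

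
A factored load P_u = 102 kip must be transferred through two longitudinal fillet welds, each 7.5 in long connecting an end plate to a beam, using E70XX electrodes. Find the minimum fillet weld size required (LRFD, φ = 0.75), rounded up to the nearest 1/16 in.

E70XX → F_EXX = 70 ksi.
Total weld length L = 15 in.
Required throat t_e = P_u / (φ × 0.6 F_EXX × L) = 102 / (0.75 × 0.6 × 70 × 15) = 0.2159 in.
Required leg w = t_e / 0.707 = 0.3053 in → use 5/16 in.

w = 5/16 in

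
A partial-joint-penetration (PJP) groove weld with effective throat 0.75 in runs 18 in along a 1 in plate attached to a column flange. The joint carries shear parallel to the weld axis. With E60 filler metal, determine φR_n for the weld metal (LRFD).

E60XX → F_EXX = 60 ksi.
Effective throat (given) t_e = 0.75 in.
A_we = 0.75 × 18 = 13.5 in².
F_nw = 0.6 F_EXX = 36 ksi.
φR_n = 0.75 × 36 × 13.5 = 364.5 kips.

φR_n ≈ 364 kips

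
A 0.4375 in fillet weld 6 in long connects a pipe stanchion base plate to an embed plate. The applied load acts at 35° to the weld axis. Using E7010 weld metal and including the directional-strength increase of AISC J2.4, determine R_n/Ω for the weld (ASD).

R_n/Ω ≈ 47.4 kip

E70XX → F_EXX = 70 ksi.
t_e = 0.707 × 0.4375 = 0.3093 in; A_we = 0.3093 × 6 = 1.856 in².
Directional factor: 1.0 + 0.5 sin^1.5(35°) = 1.217.
F_nw = 0.6 × 70 × 1.217 = 51.12 ksi.
R_n/Ω = (51.12 × 1.856) / 2.0 = 47.44 kip.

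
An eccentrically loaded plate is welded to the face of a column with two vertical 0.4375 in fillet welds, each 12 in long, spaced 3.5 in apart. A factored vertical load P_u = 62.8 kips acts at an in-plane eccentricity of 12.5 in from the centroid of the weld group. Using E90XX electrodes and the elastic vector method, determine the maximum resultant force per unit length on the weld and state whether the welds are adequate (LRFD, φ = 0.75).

E90XX → F_EXX = 90 ksi.
Total weld length L_w = 24 in. Treat welds as unit-width lines.
Polar moment about centroid: J = 2[d³/12 + d(b/2)²] = 2[12³/12 + 12×1.75²] = 361.5 in³.
Direct shear f_v = P/L_w = 62.8 / 24 = 2.617 kip/in (vertical).
Torsion M = P·e = 62.8 × 12.5 = 785 kip·in.
Critical point at (x, y) = (1.75, 6) from centroid. f_tx = M·y/J = 13.03 kip/in; f_ty = M·x/J = 3.8 kip/in.
Resultant f_max = √[f_tx² + (f_v + f_ty)²] = √[13.03² + (2.617 + 3.8)²] = 14.52 kip/in.
Capacity per unit length: φr_n = 0.75 × 0.6 × 90 × (0.707 × 0.4375) = 12.53 kip/in.
14.52 > 12.53 → NOT adequate.

f_max ≈ 14.5 kip/in; NOT adequate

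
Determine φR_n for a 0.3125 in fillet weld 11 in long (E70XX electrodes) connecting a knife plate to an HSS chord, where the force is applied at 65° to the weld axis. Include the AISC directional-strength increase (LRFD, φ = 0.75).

φR_n ≈ 110 kips

E70XX → F_EXX = 70 ksi.
t_e = 0.707 × 0.3125 = 0.2209 in; A_we = 0.2209 × 11 = 2.43 in².
Directional factor: 1.0 + 0.5 sin^1.5(65°) = 1.431.
F_nw = 0.6 × 70 × 1.431 = 60.12 ksi.
φR_n = 0.75 × 60.12 × 2.43 = 109.6 kips.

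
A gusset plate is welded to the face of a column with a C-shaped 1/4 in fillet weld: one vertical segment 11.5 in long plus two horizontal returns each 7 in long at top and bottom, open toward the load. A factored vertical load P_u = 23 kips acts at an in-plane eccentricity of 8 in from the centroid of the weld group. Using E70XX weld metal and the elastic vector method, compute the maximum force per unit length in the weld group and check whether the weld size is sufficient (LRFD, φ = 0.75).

E70XX → F_EXX = 70 ksi.
Total weld length L_w = 25.5 in. Treat welds as unit-width lines.
Centroid: x̄ = 2×7×3.5 / 25.5 = 1.922 in from the vertical weld.
Polar moment about centroid: J = I_x + I_y = [11.5³/12 + 2×7×5.75²] + [11.5×1.922² + 2(7³/12 + 7×1.578²)] = 724.1 in³.
Direct shear f_v = P/L_w = 23 / 25.5 = 0.902 kip/in (vertical).
Torsion M = P·e = 23 × 8 = 184 kip·in.
Critical point at (x, y) = (5.078, 5.75) from centroid. f_tx = M·y/J = 1.461 kip/in; f_ty = M·x/J = 1.29 kip/in.
Resultant f_max = √[f_tx² + (f_v + f_ty)²] = √[1.461² + (0.902 + 1.29)²] = 2.635 kip/in.
Capacity per unit length: φr_n = 0.75 × 0.6 × 70 × (0.707 × 0.25) = 5.568 kip/in.
2.635 ≤ 5.568 → adequate.

f_max ≈ 2.63 kip/in; adequate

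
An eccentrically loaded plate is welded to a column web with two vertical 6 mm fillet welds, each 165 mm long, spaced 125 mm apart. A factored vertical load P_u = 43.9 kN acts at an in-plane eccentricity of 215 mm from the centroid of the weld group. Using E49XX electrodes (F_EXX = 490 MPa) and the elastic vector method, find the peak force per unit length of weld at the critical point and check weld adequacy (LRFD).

f_max ≈ 570 N/mm; adequate

Total weld length L_w = 330 mm. Treat welds as unit-width lines.
Polar moment about centroid: J = 2[d³/12 + d(b/2)²] = 2[165³/12 + 165×62.5²] = 2038000 mm³.
Direct shear f_v = P/L_w = 43.9×10³ / 330 = 133 N/mm (vertical).
Torsion M = P·e = 43.9×10³ × 215 = 9438500 N·mm.
Critical point at (x, y) = (62.5, 82.5) from centroid. f_tx = M·y/J = 382.1 N/mm; f_ty = M·x/J = 289.5 N/mm.
Resultant f_max = √[f_tx² + (f_v + f_ty)²] = √[382.1² + (133 + 289.5)²] = 569.7 N/mm.
Capacity per unit length: φr_n = 0.75 × 0.6 × 490 × (0.707 × 6) = 935.4 N/mm.
569.7 ≤ 935.4 → adequate.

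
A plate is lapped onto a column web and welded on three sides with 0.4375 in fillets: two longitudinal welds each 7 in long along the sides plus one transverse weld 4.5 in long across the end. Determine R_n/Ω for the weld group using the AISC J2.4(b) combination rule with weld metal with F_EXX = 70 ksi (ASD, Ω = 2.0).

t_e = 0.707 × 0.4375 = 0.3093 in.
R_nwl = 0.6 × 70 × 0.3093 × 14 = 181.9 kip (longitudinal, 2 welds).
R_nwt = 0.6 × 70 × 0.3093 × 4.5 = 58.46 kip (transverse, base value).
(i) R_nwl + R_nwt = 240.3 kip; (ii) 0.85 R_nwl + 1.5 R_nwt = 242.3 kip.
R_n = max = 242.3 kip [governs: (ii)]; R_n/Ω = 121.1 kip.

R_n/Ω ≈ 121 kip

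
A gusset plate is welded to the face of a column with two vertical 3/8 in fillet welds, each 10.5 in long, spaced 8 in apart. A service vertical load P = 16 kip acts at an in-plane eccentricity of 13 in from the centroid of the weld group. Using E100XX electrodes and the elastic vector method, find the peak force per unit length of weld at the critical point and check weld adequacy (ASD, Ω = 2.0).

f_max ≈ 3.12 kip/in; adequate

E100XX → F_EXX = 100 ksi.
Total weld length L_w = 21 in. Treat welds as unit-width lines.
Polar moment about centroid: J = 2[d³/12 + d(b/2)²] = 2[10.5³/12 + 10.5×4²] = 528.9 in³.
Direct shear f_v = P/L_w = 16 / 21 = 0.7619 kip/in (vertical).
Torsion M = P·e = 16 × 13 = 208 kip·in.
Critical point at (x, y) = (4, 5.25) from centroid. f_tx = M·y/J = 2.065 kip/in; f_ty = M·x/J = 1.573 kip/in.
Resultant f_max = √[f_tx² + (f_v + f_ty)²] = √[2.065² + (0.7619 + 1.573)²] = 3.117 kip/in.
Capacity per unit length: r_n/Ω = (1/2.0) × 0.6 × 100 × (0.707 × 0.375) = 7.954 kip/in.
3.117 ≤ 7.954 → adequate.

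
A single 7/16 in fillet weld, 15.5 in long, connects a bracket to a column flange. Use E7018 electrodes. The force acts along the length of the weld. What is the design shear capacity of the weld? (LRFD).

φR_n ≈ 151 kips

E70XX → F_EXX = 70 ksi.
Effective throat t_e = 0.707 × 0.4375 = 0.3093 in.
Total length L = 15.5 in; A_we = 0.3093 × 15.5 = 4.794 in².
F_nw = 0.6 F_EXX = 0.6 × 70 = 42 ksi.
φR_n = 0.75 × 42 × 4.794 = 151 kips.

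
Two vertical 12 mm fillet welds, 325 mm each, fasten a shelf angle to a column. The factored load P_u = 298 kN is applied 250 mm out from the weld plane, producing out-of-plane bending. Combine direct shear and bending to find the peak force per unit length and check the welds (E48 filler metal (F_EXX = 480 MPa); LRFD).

f_max ≈ 2170 N/mm; NOT adequate

L_w = 2 × 325 = 650 mm; section modulus (unit throat) S = 2 × L²/6 = 35210 mm².
Direct shear f_v = P/L_w = 298×10³/650 = 458.5 N/mm.
Moment M = P × e = 298×10³ × 250 = 74500000 N·mm; bending f_b = M/S = 2116 N/mm.
f_max = √(f_v² + f_b²) = √(458.5² + 2116²) = 2165 N/mm.
φr_n = 0.75 × 0.6 × 480 × (0.707 × 12) = 1833 N/mm → NOT adequate.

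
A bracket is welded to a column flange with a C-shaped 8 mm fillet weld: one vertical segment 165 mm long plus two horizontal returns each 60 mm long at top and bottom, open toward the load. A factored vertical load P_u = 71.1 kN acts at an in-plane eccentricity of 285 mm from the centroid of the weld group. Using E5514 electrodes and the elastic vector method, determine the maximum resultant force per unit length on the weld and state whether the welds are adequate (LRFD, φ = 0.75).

f_max ≈ 1630 N/mm; NOT adequate

E55XX → F_EXX = 550 MPa.
Total weld length L_w = 285 mm. Treat welds as unit-width lines.
Centroid: x̄ = 2×60×30 / 285 = 12.63 mm from the vertical weld.
Polar moment about centroid: J = I_x + I_y = [165³/12 + 2×60×82.5²] + [165×12.63² + 2(60³/12 + 60×17.37²)] = 1290000 mm³.
Direct shear f_v = P/L_w = 71.1×10³ / 285 = 249.5 N/mm (vertical).
Torsion M = P·e = 71.1×10³ × 285 = 20264000 N·mm.
Critical point at (x, y) = (47.37, 82.5) from centroid. f_tx = M·y/J = 1296 N/mm; f_ty = M·x/J = 744.3 N/mm.
Resultant f_max = √[f_tx² + (f_v + f_ty)²] = √[1296² + (249.5 + 744.3)²] = 1633 N/mm.
Capacity per unit length: φr_n = 0.75 × 0.6 × 550 × (0.707 × 8) = 1400 N/mm.
1633 > 1400 → NOT adequate.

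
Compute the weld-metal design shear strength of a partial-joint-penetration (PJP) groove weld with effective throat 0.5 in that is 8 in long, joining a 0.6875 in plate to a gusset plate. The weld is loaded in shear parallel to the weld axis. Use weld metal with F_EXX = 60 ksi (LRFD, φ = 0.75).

φR_n ≈ 108 kip

Effective throat (given) t_e = 0.5 in.
A_we = 0.5 × 8 = 4 in².
F_nw = 0.6 F_EXX = 36 ksi.
φR_n = 0.75 × 36 × 4 = 108 kip.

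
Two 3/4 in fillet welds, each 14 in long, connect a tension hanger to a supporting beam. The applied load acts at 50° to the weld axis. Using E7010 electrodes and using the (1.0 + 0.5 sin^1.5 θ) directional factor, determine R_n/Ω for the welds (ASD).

R_n/Ω ≈ 416 kips

E70XX → F_EXX = 70 ksi.
t_e = 0.707 × 0.75 = 0.5302 in; A_we = 0.5302 × 28 = 14.85 in².
Directional factor: 1.0 + 0.5 sin^1.5(50°) = 1.335.
F_nw = 0.6 × 70 × 1.335 = 56.08 ksi.
R_n/Ω = (56.08 × 14.85) / 2.0 = 416.3 kips.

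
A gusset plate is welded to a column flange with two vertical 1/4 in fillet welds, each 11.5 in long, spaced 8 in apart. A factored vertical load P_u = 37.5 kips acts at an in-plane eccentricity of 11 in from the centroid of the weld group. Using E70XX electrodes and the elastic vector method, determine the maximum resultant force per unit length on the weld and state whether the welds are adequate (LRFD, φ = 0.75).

E70XX → F_EXX = 70 ksi.
Total weld length L_w = 23 in. Treat welds as unit-width lines.
Polar moment about centroid: J = 2[d³/12 + d(b/2)²] = 2[11.5³/12 + 11.5×4²] = 621.5 in³.
Direct shear f_v = P/L_w = 37.5 / 23 = 1.63 kip/in (vertical).
Torsion M = P·e = 37.5 × 11 = 412.5 kip·in.
Critical point at (x, y) = (4, 5.75) from centroid. f_tx = M·y/J = 3.816 kip/in; f_ty = M·x/J = 2.655 kip/in.
Resultant f_max = √[f_tx² + (f_v + f_ty)²] = √[3.816² + (1.63 + 2.655)²] = 5.738 kip/in.
Capacity per unit length: φr_n = 0.75 × 0.6 × 70 × (0.707 × 0.25) = 5.568 kip/in.
5.738 > 5.568 → NOT adequate.

f_max ≈ 5.74 kip/in; NOT adequate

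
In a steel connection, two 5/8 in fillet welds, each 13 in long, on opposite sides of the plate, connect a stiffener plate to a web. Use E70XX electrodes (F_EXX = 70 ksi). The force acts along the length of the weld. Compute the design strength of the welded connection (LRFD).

φR_n ≈ 362 kips

Effective throat t_e = 0.707 × 0.625 = 0.4419 in.
Total length L = 26 in; A_we = 0.4419 × 26 = 11.49 in².
F_nw = 0.6 F_EXX = 0.6 × 70 = 42 ksi.
φR_n = 0.75 × 42 × 11.49 = 361.9 kips.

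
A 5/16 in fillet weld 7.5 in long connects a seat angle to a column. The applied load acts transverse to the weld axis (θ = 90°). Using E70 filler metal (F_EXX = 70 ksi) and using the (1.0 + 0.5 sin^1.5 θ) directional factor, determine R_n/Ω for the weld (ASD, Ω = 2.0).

R_n/Ω ≈ 52.2 kip

t_e = 0.707 × 0.3125 = 0.2209 in; A_we = 0.2209 × 7.5 = 1.657 in².
Directional factor: 1.0 + 0.5 sin^1.5(90°) = 1.5.
F_nw = 0.6 × 70 × 1.5 = 63 ksi.
R_n/Ω = (63 × 1.657) / 2.0 = 52.2 kip.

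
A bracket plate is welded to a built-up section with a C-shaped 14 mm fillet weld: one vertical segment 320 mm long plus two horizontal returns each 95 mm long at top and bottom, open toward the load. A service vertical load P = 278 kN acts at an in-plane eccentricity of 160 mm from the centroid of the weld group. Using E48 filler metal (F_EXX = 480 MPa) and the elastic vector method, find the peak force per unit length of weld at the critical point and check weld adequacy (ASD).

f_max ≈ 1320 N/mm; adequate

Total weld length L_w = 510 mm. Treat welds as unit-width lines.
Centroid: x̄ = 2×95×47.5 / 510 = 17.7 mm from the vertical weld.
Polar moment about centroid: J = I_x + I_y = [320³/12 + 2×95×160²] + [320×17.7² + 2(95³/12 + 95×29.8²)] = 8007000 mm³.
Direct shear f_v = P/L_w = 278×10³ / 510 = 545.1 N/mm (vertical).
Torsion M = P·e = 278×10³ × 160 = 44480000 N·mm.
Critical point at (x, y) = (77.3, 160) from centroid. f_tx = M·y/J = 888.9 N/mm; f_ty = M·x/J = 429.5 N/mm.
Resultant f_max = √[f_tx² + (f_v + f_ty)²] = √[888.9² + (545.1 + 429.5)²] = 1319 N/mm.
Capacity per unit length: r_n/Ω = (1/2.0) × 0.6 × 480 × (0.707 × 14) = 1425 N/mm.
1319 ≤ 1425 → adequate.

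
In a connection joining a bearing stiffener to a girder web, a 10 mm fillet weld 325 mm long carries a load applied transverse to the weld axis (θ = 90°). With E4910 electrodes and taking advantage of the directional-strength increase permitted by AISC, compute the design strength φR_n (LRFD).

E49XX → F_EXX = 490 MPa.
t_e = 0.707 × 10 = 7.07 mm; A_we = 7.07 × 325 = 2298 mm².
Directional factor: 1.0 + 0.5 sin^1.5(90°) = 1.5.
F_nw = 0.6 × 490 × 1.5 = 441 MPa.
φR_n = 0.75 × 441 × 2298 × 10⁻³ = 760 kN.

φR_n ≈ 760 kN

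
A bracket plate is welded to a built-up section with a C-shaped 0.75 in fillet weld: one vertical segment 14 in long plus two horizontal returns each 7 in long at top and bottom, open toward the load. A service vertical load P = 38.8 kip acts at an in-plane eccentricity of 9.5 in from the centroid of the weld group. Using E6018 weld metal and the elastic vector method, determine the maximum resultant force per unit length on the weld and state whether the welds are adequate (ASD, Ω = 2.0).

E60XX → F_EXX = 60 ksi.
Total weld length L_w = 28 in. Treat welds as unit-width lines.
Centroid: x̄ = 2×7×3.5 / 28 = 1.75 in from the vertical weld.
Polar moment about centroid: J = I_x + I_y = [14³/12 + 2×7×7²] + [14×1.75² + 2(7³/12 + 7×1.75²)] = 1058 in³.
Direct shear f_v = P/L_w = 38.8 / 28 = 1.386 kip/in (vertical).
Torsion M = P·e = 38.8 × 9.5 = 368.6 kip·in.
Critical point at (x, y) = (5.25, 7) from centroid. f_tx = M·y/J = 2.44 kip/in; f_ty = M·x/J = 1.83 kip/in.
Resultant f_max = √[f_tx² + (f_v + f_ty)²] = √[2.44² + (1.386 + 1.83)²] = 4.036 kip/in.
Capacity per unit length: r_n/Ω = (1/2.0) × 0.6 × 60 × (0.707 × 0.75) = 9.544 kip/in.
4.036 ≤ 9.544 → adequate.

f_max ≈ 4.04 kip/in; adequate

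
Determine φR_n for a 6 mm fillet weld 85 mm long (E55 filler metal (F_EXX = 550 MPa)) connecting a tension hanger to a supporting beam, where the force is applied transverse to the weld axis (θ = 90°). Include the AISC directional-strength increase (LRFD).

t_e = 0.707 × 6 = 4.242 mm; A_we = 4.242 × 85 = 360.6 mm².
Directional factor: 1.0 + 0.5 sin^1.5(90°) = 1.5.
F_nw = 0.6 × 550 × 1.5 = 495 MPa.
φR_n = 0.75 × 495 × 360.6 × 10⁻³ = 133.9 kN.

φR_n ≈ 134 kN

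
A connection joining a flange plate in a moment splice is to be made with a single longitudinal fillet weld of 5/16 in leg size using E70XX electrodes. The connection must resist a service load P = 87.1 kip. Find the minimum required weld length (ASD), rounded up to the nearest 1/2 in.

L = 19 in

E70XX → F_EXX = 70 ksi.
Throat t_e = 0.707 × 0.3125 = 0.2209 in.
r_n/Ω = (0.6 × 70 × 0.2209) / 2.0 = 4.64 kip/in.
L_req = P / (r_n/Ω) = 87.1 / 4.64 = 18.77 in total.
Round up → use L = 19 in.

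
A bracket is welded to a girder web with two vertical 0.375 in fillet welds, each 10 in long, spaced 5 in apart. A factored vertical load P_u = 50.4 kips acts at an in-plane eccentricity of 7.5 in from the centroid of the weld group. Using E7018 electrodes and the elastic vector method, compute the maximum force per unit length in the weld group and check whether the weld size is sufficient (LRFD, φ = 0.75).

E70XX → F_EXX = 70 ksi.
Total weld length L_w = 20 in. Treat welds as unit-width lines.
Polar moment about centroid: J = 2[d³/12 + d(b/2)²] = 2[10³/12 + 10×2.5²] = 291.7 in³.
Direct shear f_v = P/L_w = 50.4 / 20 = 2.52 kip/in (vertical).
Torsion M = P·e = 50.4 × 7.5 = 378 kip·in.
Critical point at (x, y) = (2.5, 5) from centroid. f_tx = M·y/J = 6.48 kip/in; f_ty = M·x/J = 3.24 kip/in.
Resultant f_max = √[f_tx² + (f_v + f_ty)²] = √[6.48² + (2.52 + 3.24)²] = 8.67 kip/in.
Capacity per unit length: φr_n = 0.75 × 0.6 × 70 × (0.707 × 0.375) = 8.351 kip/in.
8.67 > 8.351 → NOT adequate.

f_max ≈ 8.67 kip/in; NOT adequate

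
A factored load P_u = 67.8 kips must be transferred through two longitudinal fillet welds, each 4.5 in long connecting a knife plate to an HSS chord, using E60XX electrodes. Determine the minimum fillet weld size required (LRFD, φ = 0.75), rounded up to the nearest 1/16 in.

w = 7/16 in

E60XX → F_EXX = 60 ksi.
Total weld length L = 9 in.
Required throat t_e = P_u / (φ × 0.6 F_EXX × L) = 67.8 / (0.75 × 0.6 × 60 × 9) = 0.279 in.
Required leg w = t_e / 0.707 = 0.3946 in → use 7/16 in.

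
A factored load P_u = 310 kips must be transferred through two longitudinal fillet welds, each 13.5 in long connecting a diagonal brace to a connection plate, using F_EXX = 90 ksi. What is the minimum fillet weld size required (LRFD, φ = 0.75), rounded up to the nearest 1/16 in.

w = 7/16 in

Total weld length L = 27 in.
Required throat t_e = P_u / (φ × 0.6 F_EXX × L) = 310 / (0.75 × 0.6 × 90 × 27) = 0.2835 in.
Required leg w = t_e / 0.707 = 0.401 in → use 7/16 in.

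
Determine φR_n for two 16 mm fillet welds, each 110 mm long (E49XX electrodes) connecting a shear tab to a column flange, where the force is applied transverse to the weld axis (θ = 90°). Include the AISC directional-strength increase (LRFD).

φR_n ≈ 823 kN

E49XX → F_EXX = 490 MPa.
t_e = 0.707 × 16 = 11.31 mm; A_we = 11.31 × 220 = 2489 mm².
Directional factor: 1.0 + 0.5 sin^1.5(90°) = 1.5.
F_nw = 0.6 × 490 × 1.5 = 441 MPa.
φR_n = 0.75 × 441 × 2489 × 10⁻³ = 823.1 kN.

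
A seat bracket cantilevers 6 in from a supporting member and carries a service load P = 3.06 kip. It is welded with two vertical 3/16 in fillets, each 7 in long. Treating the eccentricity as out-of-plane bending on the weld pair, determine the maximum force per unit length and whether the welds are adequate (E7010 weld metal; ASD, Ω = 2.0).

f_max ≈ 1.15 kip/in; adequate

E70XX → F_EXX = 70 ksi.
L_w = 2 × 7 = 14 in; section modulus (unit throat) S = 2 × L²/6 = 16.33 in².
Direct shear f_v = P/L_w = 3.06/14 = 0.2186 kip/in.
Moment M = P × e = 3.06 × 6 = 18.36 kip·in; bending f_b = M/S = 1.124 kip/in.
f_max = √(f_v² + f_b²) = √(0.2186² + 1.124²) = 1.145 kip/in.
r_n/Ω = (1/2.0) × 0.6 × 70 × (0.707 × 0.1875) = 2.784 kip/in → adequate.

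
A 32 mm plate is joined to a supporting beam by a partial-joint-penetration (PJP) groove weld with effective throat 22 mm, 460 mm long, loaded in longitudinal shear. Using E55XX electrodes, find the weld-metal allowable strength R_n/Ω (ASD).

R_n/Ω ≈ 1670 kN

E55XX → F_EXX = 550 MPa.
Effective throat (given) t_e = 22 mm.
A_we = 22 × 460 = 10120 mm².
F_nw = 0.6 F_EXX = 330 MPa.
R_n/Ω = (330 × 10120) / 2.0 × 10⁻³ = 1670 kN.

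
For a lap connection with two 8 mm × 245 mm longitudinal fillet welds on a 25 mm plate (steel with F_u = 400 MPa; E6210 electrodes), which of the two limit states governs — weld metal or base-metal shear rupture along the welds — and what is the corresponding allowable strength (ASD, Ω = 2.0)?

R_n/Ω ≈ 515 kN (weld metal governs)

E62XX → F_EXX = 620 MPa.
t_e = 0.707 × 8 = 5.656 mm; L = 490 mm.
Weld metal: R_n/Ω = (1/2.0) × 0.6 × 620 × 5.656 × 490 × 10⁻³ = 515.5 kN.
Base metal (shear rupture): R_n/Ω = (1/2.0) × 0.6 × 400 × 25 × 490 × 10⁻³ = 1470 kN.
Governing: weld metal.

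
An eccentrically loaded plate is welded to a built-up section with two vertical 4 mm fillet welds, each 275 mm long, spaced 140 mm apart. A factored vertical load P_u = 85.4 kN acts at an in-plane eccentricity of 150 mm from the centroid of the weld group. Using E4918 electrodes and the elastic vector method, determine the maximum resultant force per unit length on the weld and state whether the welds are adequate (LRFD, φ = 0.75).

f_max ≈ 415 N/mm; adequate

E49XX → F_EXX = 490 MPa.
Total weld length L_w = 550 mm. Treat welds as unit-width lines.
Polar moment about centroid: J = 2[d³/12 + d(b/2)²] = 2[275³/12 + 275×70²] = 6161000 mm³.
Direct shear f_v = P/L_w = 85.4×10³ / 550 = 155.3 N/mm (vertical).
Torsion M = P·e = 85.4×10³ × 150 = 12810000 N·mm.
Critical point at (x, y) = (70, 137.5) from centroid. f_tx = M·y/J = 285.9 N/mm; f_ty = M·x/J = 145.5 N/mm.
Resultant f_max = √[f_tx² + (f_v + f_ty)²] = √[285.9² + (155.3 + 145.5)²] = 415 N/mm.
Capacity per unit length: φr_n = 0.75 × 0.6 × 490 × (0.707 × 4) = 623.6 N/mm.
415 ≤ 623.6 → adequate.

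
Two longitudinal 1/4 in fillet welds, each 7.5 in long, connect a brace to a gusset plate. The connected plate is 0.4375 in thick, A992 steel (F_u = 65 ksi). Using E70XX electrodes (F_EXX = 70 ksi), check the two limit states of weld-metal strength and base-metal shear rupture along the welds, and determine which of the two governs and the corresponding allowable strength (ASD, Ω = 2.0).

R_n/Ω ≈ 55.7 kip (weld metal governs)

t_e = 0.707 × 0.25 = 0.1767 in; L = 15 in.
Weld metal: R_n/Ω = (1/2.0) × 0.6 × 70 × 0.1767 × 15 = 55.68 kip.
Base metal (shear rupture): R_n/Ω = (1/2.0) × 0.6 × 65 × 0.4375 × 15 = 128 kip.
Governing: weld metal.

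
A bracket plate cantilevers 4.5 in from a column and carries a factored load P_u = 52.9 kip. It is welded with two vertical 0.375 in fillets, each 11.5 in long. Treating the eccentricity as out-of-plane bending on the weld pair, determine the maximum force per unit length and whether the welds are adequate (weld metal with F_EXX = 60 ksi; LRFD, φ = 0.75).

f_max ≈ 5.87 kip/in; adequate

L_w = 2 × 11.5 = 23 in; section modulus (unit throat) S = 2 × L²/6 = 44.08 in².
Direct shear f_v = P/L_w = 52.9/23 = 2.3 kip/in.
Moment M = P × e = 52.9 × 4.5 = 238.05 kip·in; bending f_b = M/S = 5.4 kip/in.
f_max = √(f_v² + f_b²) = √(2.3² + 5.4²) = 5.869 kip/in.
φr_n = 0.75 × 0.6 × 60 × (0.707 × 0.375) = 7.158 kip/in → adequate.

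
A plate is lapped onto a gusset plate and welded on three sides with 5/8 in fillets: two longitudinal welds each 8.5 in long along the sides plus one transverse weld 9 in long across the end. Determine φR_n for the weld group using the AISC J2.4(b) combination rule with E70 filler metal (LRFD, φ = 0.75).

E70XX → F_EXX = 70 ksi.
t_e = 0.707 × 0.625 = 0.4419 in.
R_nwl = 0.6 × 70 × 0.4419 × 17 = 315.5 kip (longitudinal, 2 welds).
R_nwt = 0.6 × 70 × 0.4419 × 9 = 167 kip (transverse, base value).
(i) R_nwl + R_nwt = 482.5 kip; (ii) 0.85 R_nwl + 1.5 R_nwt = 518.7 kip.
R_n = max = 518.7 kip [governs: (ii)]; φR_n = 389 kip.

φR_n ≈ 389 kip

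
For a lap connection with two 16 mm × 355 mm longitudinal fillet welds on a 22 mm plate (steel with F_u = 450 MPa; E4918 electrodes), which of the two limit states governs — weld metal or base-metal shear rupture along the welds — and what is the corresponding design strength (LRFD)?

φR_n ≈ 1770 kN (weld metal governs)

E49XX → F_EXX = 490 MPa.
t_e = 0.707 × 16 = 11.31 mm; L = 710 mm.
Weld metal: φR_n = 0.75 × 0.6 × 490 × 11.31 × 710 × 10⁻³ = 1771 kN.
Base metal (shear rupture): φR_n = 0.75 × 0.6 × 450 × 22 × 710 × 10⁻³ = 3163 kN.
Governing: weld metal.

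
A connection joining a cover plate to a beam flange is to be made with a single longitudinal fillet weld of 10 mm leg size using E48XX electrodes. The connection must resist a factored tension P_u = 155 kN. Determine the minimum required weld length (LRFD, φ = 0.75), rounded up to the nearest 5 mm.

E48XX → F_EXX = 480 MPa.
Throat t_e = 0.707 × 10 = 7.07 mm.
φr_n = 0.75 × 0.6 × 480 × 7.07 × 10⁻³ = 1.527 kN/mm.
L_req = P_u / φr_n = 155 / 1.527 = 101.5 mm total.
Round up → use L = 105 mm.

L = 105 mm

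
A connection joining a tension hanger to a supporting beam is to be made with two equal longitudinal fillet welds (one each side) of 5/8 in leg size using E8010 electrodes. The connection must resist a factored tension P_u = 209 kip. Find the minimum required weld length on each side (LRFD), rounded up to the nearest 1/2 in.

E80XX → F_EXX = 80 ksi.
Throat t_e = 0.707 × 0.625 = 0.4419 in.
φr_n = 0.75 × 0.6 × 80 × 0.4419 = 15.91 kip/in.
L_req = P_u / φr_n = 209 / 15.91 = 13.14 in total.
Per side: 13.14 / 2 = 6.569 in.
Round up → use L = 7 in on each side.

L = 7 in on each side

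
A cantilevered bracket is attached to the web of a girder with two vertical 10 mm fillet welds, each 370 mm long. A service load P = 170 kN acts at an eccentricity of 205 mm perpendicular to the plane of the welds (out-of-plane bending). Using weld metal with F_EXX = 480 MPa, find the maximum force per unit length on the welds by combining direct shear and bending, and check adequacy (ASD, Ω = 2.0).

L_w = 2 × 370 = 740 mm; section modulus (unit throat) S = 2 × L²/6 = 45630 mm².
Direct shear f_v = P/L_w = 170×10³/740 = 229.7 N/mm.
Moment M = P × e = 170×10³ × 205 = 34850000 N·mm; bending f_b = M/S = 763.7 N/mm.
f_max = √(f_v² + f_b²) = √(229.7² + 763.7²) = 797.5 N/mm.
r_n/Ω = (1/2.0) × 0.6 × 480 × (0.707 × 10) = 1018 N/mm → adequate.

f_max ≈ 798 N/mm; adequate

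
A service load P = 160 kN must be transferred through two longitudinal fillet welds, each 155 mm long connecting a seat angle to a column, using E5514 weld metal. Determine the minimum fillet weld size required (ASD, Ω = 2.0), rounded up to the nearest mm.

E55XX → F_EXX = 550 MPa.
Total weld length L = 310 mm.
Required throat t_e = P × Ω / (0.6 F_EXX × L) = 160 × 2.0 / (0.6 × 550 × 310 × 10⁻³) = 3.128 mm.
Required leg w = t_e / 0.707 = 4.424 mm → use 5 mm.

w = 5 mm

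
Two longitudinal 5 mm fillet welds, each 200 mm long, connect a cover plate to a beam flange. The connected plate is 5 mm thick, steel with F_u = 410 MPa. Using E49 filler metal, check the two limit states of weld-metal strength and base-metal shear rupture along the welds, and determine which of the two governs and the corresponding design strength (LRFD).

E49XX → F_EXX = 490 MPa.
t_e = 0.707 × 5 = 3.535 mm; L = 400 mm.
Weld metal: φR_n = 0.75 × 0.6 × 490 × 3.535 × 400 × 10⁻³ = 311.8 kN.
Base metal (shear rupture): φR_n = 0.75 × 0.6 × 410 × 5 × 400 × 10⁻³ = 369 kN.
Governing: weld metal.

φR_n ≈ 312 kN (weld metal governs)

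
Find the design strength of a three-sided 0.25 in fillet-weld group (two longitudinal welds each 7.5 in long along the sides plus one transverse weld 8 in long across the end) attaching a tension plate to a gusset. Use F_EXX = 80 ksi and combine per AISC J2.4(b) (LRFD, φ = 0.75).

t_e = 0.707 × 0.25 = 0.1767 in.
R_nwl = 0.6 × 80 × 0.1767 × 15 = 127.3 kips (longitudinal, 2 welds).
R_nwt = 0.6 × 80 × 0.1767 × 8 = 67.87 kips (transverse, base value).
(i) R_nwl + R_nwt = 195.1 kips; (ii) 0.85 R_nwl + 1.5 R_nwt = 210 kips.
R_n = max = 210 kips [governs: (ii)]; φR_n = 157.5 kips.

φR_n ≈ 157 kips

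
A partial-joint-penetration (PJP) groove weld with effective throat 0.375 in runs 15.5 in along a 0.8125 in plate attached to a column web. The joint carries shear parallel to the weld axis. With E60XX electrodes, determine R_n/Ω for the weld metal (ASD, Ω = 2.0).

E60XX → F_EXX = 60 ksi.
Effective throat (given) t_e = 0.375 in.
A_we = 0.375 × 15.5 = 5.812 in².
F_nw = 0.6 F_EXX = 36 ksi.
R_n/Ω = (36 × 5.812) / 2.0 = 104.6 kips.

R_n/Ω ≈ 105 kips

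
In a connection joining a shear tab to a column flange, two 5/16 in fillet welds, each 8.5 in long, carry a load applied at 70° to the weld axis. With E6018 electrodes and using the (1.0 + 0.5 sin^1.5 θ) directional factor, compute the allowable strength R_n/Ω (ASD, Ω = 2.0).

R_n/Ω ≈ 98.4 kips

E60XX → F_EXX = 60 ksi.
t_e = 0.707 × 0.3125 = 0.2209 in; A_we = 0.2209 × 17 = 3.756 in².
Directional factor: 1.0 + 0.5 sin^1.5(70°) = 1.455.
F_nw = 0.6 × 60 × 1.455 = 52.4 ksi.
R_n/Ω = (52.4 × 3.756) / 2.0 = 98.4 kips.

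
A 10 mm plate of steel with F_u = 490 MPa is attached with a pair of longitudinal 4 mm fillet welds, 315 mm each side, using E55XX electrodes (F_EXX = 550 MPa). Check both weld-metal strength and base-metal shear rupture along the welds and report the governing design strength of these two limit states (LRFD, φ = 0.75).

φR_n ≈ 441 kN (weld metal governs)

t_e = 0.707 × 4 = 2.828 mm; L = 630 mm.
Weld metal: φR_n = 0.75 × 0.6 × 550 × 2.828 × 630 × 10⁻³ = 441 kN.
Base metal (shear rupture): φR_n = 0.75 × 0.6 × 490 × 10 × 630 × 10⁻³ = 1389 kN.
Governing: weld metal.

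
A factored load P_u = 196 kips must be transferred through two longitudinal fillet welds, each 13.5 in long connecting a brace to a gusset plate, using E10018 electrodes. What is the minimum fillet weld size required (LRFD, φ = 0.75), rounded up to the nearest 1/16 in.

w = 1/4 in

E100XX → F_EXX = 100 ksi.
Total weld length L = 27 in.
Required throat t_e = P_u / (φ × 0.6 F_EXX × L) = 196 / (0.75 × 0.6 × 100 × 27) = 0.1613 in.
Required leg w = t_e / 0.707 = 0.2282 in → use 1/4 in.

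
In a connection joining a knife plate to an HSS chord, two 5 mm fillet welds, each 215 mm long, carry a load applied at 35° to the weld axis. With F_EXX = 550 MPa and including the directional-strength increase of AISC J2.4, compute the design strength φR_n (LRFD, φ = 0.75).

t_e = 0.707 × 5 = 3.535 mm; A_we = 3.535 × 430 = 1520 mm².
Directional factor: 1.0 + 0.5 sin^1.5(35°) = 1.217.
F_nw = 0.6 × 550 × 1.217 = 401.7 MPa.
φR_n = 0.75 × 401.7 × 1520 × 10⁻³ = 457.9 kN.

φR_n ≈ 458 kN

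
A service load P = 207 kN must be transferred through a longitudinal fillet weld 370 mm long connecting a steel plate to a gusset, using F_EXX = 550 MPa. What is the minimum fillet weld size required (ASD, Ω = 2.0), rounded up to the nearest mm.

Total weld length L = 370 mm.
Required throat t_e = P × Ω / (0.6 F_EXX × L) = 207 × 2.0 / (0.6 × 550 × 370 × 10⁻³) = 3.391 mm.
Required leg w = t_e / 0.707 = 4.796 mm → use 5 mm.

w = 5 mm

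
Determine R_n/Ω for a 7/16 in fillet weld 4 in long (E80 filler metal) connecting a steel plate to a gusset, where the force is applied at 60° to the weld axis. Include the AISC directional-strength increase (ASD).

R_n/Ω ≈ 41.7 kip

E80XX → F_EXX = 80 ksi.
t_e = 0.707 × 0.4375 = 0.3093 in; A_we = 0.3093 × 4 = 1.237 in².
Directional factor: 1.0 + 0.5 sin^1.5(60°) = 1.403.
F_nw = 0.6 × 80 × 1.403 = 67.34 ksi.
R_n/Ω = (67.34 × 1.237) / 2.0 = 41.66 kip.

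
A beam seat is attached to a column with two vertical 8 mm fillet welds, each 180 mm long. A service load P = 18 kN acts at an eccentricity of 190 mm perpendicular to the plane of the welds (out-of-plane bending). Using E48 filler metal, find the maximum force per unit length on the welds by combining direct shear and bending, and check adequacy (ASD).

E48XX → F_EXX = 480 MPa.
L_w = 2 × 180 = 360 mm; section modulus (unit throat) S = 2 × L²/6 = 10800 mm².
Direct shear f_v = P/L_w = 18×10³/360 = 50 N/mm.
Moment M = P × e = 18×10³ × 190 = 3420000 N·mm; bending f_b = M/S = 316.7 N/mm.
f_max = √(f_v² + f_b²) = √(50² + 316.7²) = 320.6 N/mm.
r_n/Ω = (1/2.0) × 0.6 × 480 × (0.707 × 8) = 814.5 N/mm → adequate.

f_max ≈ 321 N/mm; adequate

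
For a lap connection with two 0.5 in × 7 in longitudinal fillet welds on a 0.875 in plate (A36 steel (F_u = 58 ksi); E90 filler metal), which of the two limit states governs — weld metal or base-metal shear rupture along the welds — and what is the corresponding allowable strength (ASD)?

E90XX → F_EXX = 90 ksi.
t_e = 0.707 × 0.5 = 0.3535 in; L = 14 in.
Weld metal: R_n/Ω = (1/2.0) × 0.6 × 90 × 0.3535 × 14 = 133.6 kips.
Base metal (shear rupture): R_n/Ω = (1/2.0) × 0.6 × 58 × 0.875 × 14 = 213.1 kips.
Governing: weld metal.

R_n/Ω ≈ 134 kips (weld metal governs)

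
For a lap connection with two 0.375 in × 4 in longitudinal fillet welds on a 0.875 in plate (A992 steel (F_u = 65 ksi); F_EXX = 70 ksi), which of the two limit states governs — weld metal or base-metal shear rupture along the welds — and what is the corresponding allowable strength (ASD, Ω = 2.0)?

R_n/Ω ≈ 44.5 kips (weld metal governs)

t_e = 0.707 × 0.375 = 0.2651 in; L = 8 in.
Weld metal: R_n/Ω = (1/2.0) × 0.6 × 70 × 0.2651 × 8 = 44.54 kips.
Base metal (shear rupture): R_n/Ω = (1/2.0) × 0.6 × 65 × 0.875 × 8 = 136.5 kips.
Governing: weld metal.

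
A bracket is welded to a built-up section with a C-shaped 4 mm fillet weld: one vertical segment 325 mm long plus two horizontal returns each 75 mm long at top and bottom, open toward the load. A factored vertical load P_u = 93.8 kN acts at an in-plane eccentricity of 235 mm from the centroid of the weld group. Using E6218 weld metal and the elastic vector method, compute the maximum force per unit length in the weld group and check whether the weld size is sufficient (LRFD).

E62XX → F_EXX = 620 MPa.
Total weld length L_w = 475 mm. Treat welds as unit-width lines.
Centroid: x̄ = 2×75×37.5 / 475 = 11.84 mm from the vertical weld.
Polar moment about centroid: J = I_x + I_y = [325³/12 + 2×75×162.5²] + [325×11.84² + 2(75³/12 + 75×25.66²)] = 7036000 mm³.
Direct shear f_v = P/L_w = 93.8×10³ / 475 = 197.5 N/mm (vertical).
Torsion M = P·e = 93.8×10³ × 235 = 22043000 N·mm.
Critical point at (x, y) = (63.16, 162.5) from centroid. f_tx = M·y/J = 509.1 N/mm; f_ty = M·x/J = 197.9 N/mm.
Resultant f_max = √[f_tx² + (f_v + f_ty)²] = √[509.1² + (197.5 + 197.9)²] = 644.6 N/mm.
Capacity per unit length: φr_n = 0.75 × 0.6 × 620 × (0.707 × 4) = 789 N/mm.
644.6 ≤ 789 → adequate.

f_max ≈ 645 N/mm; adequate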